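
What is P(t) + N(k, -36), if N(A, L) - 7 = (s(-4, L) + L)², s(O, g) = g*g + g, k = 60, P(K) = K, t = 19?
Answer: 1498202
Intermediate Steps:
s(O, g) = g + g² (s(O, g) = g² + g = g + g²)
N(A, L) = 7 + (L + L*(1 + L))² (N(A, L) = 7 + (L*(1 + L) + L)² = 7 + (L + L*(1 + L))²)
P(t) + N(k, -36) = 19 + (7 + (-36)²*(2 - 36)²) = 19 + (7 + 1296*(-34)²) = 19 + (7 + 1296*1156) = 19 + (7 + 1498176) = 19 + 1498183 = 1498202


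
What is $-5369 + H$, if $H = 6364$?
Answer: $995$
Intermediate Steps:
$-5369 + H = -5369 + 6364 = 995$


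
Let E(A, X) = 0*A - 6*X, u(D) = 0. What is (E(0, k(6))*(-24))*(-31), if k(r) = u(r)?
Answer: 0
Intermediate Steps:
k(r) = 0
E(A, X) = -6*X (E(A, X) = 0 - 6*X = -6*X)
(E(0, k(6))*(-24))*(-31) = (-6*0*(-24))*(-31) = (0*(-24))*(-31) = 0*(-31) = 0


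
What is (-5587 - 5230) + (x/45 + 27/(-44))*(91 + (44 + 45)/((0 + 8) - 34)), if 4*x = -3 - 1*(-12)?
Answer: -1412627/130 ≈ -10866.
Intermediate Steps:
x = 9/4 (x = (-3 - 1*(-12))/4 = (-3 + 12)/4 = (¼)*9 = 9/4 ≈ 2.2500)
(-5587 - 5230) + (x/45 + 27/(-44))*(91 + (44 + 45)/((0 + 8) - 34)) = (-5587 - 5230) + ((9/4)/45 + 27/(-44))*(91 + (44 + 45)/((0 + 8) - 34)) = -10817 + ((9/4)*(1/45) + 27*(-1/44))*(91 + 89/(8 - 34)) = -10817 + (1/20 - 27/44)*(91 + 89/(-26)) = -10817 - 31*(91 + 89*(-1/26))/55 = -10817 - 31*(91 - 89/26)/55 = -10817 - 31/55*2277/26 = -10817 - 6417/130 = -1412627/130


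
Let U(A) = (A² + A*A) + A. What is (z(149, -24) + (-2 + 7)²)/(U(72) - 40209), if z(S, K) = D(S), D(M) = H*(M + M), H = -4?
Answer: 389/9923 ≈ 0.039202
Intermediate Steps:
D(M) = -8*M (D(M) = -4*(M + M) = -8*M)
z(S, K) = -8*S
U(A) = A + 2*A² (U(A) = (A² + A²) + A = 2*A² + A = A + 2*A²)
(z(149, -24) + (-2 + 7)²)/(U(72) - 40209) = (-8*149 + (-2 + 7)²)/(72*(1 + 2*72) - 40209) = (-1192 + 5²)/(72*(1 + 144) - 40209) = (-1192 + 25)/(72*145 - 40209) = -1167/(10440 - 40209) = -1167/(-29769) = -1167*(-1/29769) = 389/9923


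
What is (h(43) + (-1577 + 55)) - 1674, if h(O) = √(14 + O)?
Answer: -3196 + √57 ≈ -3188.4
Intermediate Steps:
(h(43) + (-1577 + 55)) - 1674 = (√(14 + 43) + (-1577 + 55)) - 1674 = (√57 - 1522) - 1674 = (-1522 + √57) - 1674 = -3196 + √57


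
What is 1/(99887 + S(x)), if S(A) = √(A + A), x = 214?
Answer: 99887/9977412341 - 2*√107/9977412341 ≈ 1.0009e-5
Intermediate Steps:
S(A) = √2*√A (S(A) = √(2*A) = √2*√A)
1/(99887 + S(x)) = 1/(99887 + √2*√214) = 1/(99887 + 2*√107)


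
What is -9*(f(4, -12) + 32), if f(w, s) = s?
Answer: -180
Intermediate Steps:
-9*(f(4, -12) + 32) = -9*(-12 + 32) = -9*20 = -180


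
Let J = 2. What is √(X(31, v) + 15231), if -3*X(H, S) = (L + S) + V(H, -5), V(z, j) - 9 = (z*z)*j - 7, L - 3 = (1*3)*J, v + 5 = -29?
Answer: √151563/3 ≈ 129.77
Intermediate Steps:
v = -34 (v = -5 - 29 = -34)
L = 9 (L = 3 + (1*3)*2 = 3 + 3*2 = 3 + 6 = 9)
V(z, j) = 2 + j*z² (V(z, j) = 9 + ((z*z)*j - 7) = 9 + (z²*j - 7) = 9 + (j*z² - 7) = 9 + (-7 + j*z²) = 2 + j*z²)
X(H, S) = -11/3 - S/3 + 5*H²/3 (X(H, S) = -((9 + S) + (2 - 5*H²))/3 = -(11 + S - 5*H²)/3 = -11/3 - S/3 + 5*H²/3)
√(X(31, v) + 15231) = √((-11/3 - ⅓*(-34) + (5/3)*31²) + 15231) = √((-11/3 + 34/3 + (5/3)*961) + 15231) = √((-11/3 + 34/3 + 4805/3) + 15231) = √(4828/3 + 15231) = √(50521/3) = √151563/3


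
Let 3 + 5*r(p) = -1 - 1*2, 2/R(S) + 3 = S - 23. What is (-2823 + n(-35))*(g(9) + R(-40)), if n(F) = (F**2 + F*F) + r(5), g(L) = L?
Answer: -553816/165 ≈ -3356.5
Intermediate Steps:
R(S) = 2/(-26 + S) (R(S) = 2/(-3 + (S - 23)) = 2/(-3 + (-23 + S)) = 2/(-26 + S))
r(p) = -6/5 (r(p) = -3/5 + (-1 - 1*2)/5 = -3/5 + (-1 - 2)/5 = -3/5 + (1/5)*(-3) = -3/5 - 3/5 = -6/5)
n(F) = -6/5 + 2*F**2 (n(F) = (F**2 + F*F) - 6/5 = (F**2 + F**2) - 6/5 = 2*F**2 - 6/5 = -6/5 + 2*F**2)
(-2823 + n(-35))*(g(9) + R(-40)) = (-2823 + (-6/5 + 2*(-35)**2))*(9 + 2/(-26 - 40)) = (-2823 + (-6/5 + 2*1225))*(9 + 2/(-66)) = (-2823 + (-6/5 + 2450))*(9 + 2*(-1/66)) = (-2823 + 12244/5)*(9 - 1/33) = -1871/5*296/33 = -553816/165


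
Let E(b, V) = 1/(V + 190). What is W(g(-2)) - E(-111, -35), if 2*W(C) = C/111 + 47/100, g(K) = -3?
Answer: 49329/229400 ≈ 0.21503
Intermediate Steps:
E(b, V) = 1/(190 + V)
W(C) = 47/200 + C/222 (W(C) = (C/111 + 47/100)/2 = (47/100 + C/111)/2 = 47/200 + C/222)
W(g(-2)) - E(-111, -35) = (47/200 + (1/222)*(-3)) - 1/(190 - 35) = (47/200 - 1/74) - 1/155 = 1639/7400 - 1*1/155 = 1639/7400 - 1/155 = 49329/229400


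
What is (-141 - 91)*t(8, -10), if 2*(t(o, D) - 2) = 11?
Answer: -1740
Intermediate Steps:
t(o, D) = 15/2 (t(o, D) = 2 + (½)*11 = 2 + 11/2 = 15/2)
(-141 - 91)*t(8, -10) = (-141 - 91)*(15/2) = -232*15/2 = -1740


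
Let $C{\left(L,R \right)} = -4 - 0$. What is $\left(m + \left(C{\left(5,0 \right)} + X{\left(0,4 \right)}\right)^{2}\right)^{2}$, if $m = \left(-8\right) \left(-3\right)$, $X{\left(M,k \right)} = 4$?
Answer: $576$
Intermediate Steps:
$m = 24$
$C{\left(L,R \right)} = -4$ ($C{\left(L,R \right)} = -4 + 0 = -4$)
$\left(m + \left(C{\left(5,0 \right)} + X{\left(0,4 \right)}\right)^{2}\right)^{2} = \left(24 + \left(-4 + 4\right)^{2}\right)^{2} = \left(24 + 0^{2}\right)^{2} = \left(24 + 0\right)^{2} = 24^{2} = 576$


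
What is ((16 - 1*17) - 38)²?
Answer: 1521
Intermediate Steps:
((16 - 1*17) - 38)² = ((16 - 17) - 38)² = (-1 - 38)² = (-39)² = 1521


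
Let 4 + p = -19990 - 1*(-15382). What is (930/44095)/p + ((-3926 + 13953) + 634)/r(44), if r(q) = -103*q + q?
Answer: -108404529619/45635361816 ≈ -2.3755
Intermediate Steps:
p = -4612 (p = -4 + (-19990 - 1*(-15382)) = -4 + (-19990 + 15382) = -4 - 4608 = -4612)
r(q) = -102*q
(930/44095)/p + ((-3926 + 13953) + 634)/r(44) = (930/44095)/(-4612) + ((-3926 + 13953) + 634)/((-102*44)) = (930*(1/44095))*(-1/4612) + (10027 + 634)/(-4488) = (186/8819)*(-1/4612) + 10661*(-1/4488) = -93/20336614 - 10661/4488 = -108404529619/45635361816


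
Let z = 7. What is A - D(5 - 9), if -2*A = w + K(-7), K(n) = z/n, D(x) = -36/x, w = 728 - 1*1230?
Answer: 485/2 ≈ 242.50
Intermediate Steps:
w = -502 (w = 728 - 1230 = -502)
K(n) = 7/n
A = 503/2 (A = -(-502 + 7/(-7))/2 = -(-502 + 7*(-⅐))/2 = -(-502 - 1)/2 = -½*(-503) = 503/2 ≈ 251.50)
A - D(5 - 9) = 503/2 - (-36)/(5 - 9) = 503/2 - (-36)/(-4) = 503/2 - (-36)*(-1)/4 = 503/2 - 1*9 = 503/2 - 9 = 485/2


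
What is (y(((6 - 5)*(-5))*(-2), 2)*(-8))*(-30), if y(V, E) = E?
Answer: 480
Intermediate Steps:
(y(((6 - 5)*(-5))*(-2), 2)*(-8))*(-30) = (2*(-8))*(-30) = -16*(-30) = 480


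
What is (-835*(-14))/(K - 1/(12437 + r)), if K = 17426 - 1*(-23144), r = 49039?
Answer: 718654440/2494081319 ≈ 0.28814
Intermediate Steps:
K = 40570 (K = 17426 + 23144 = 40570)
(-835*(-14))/(K - 1/(12437 + r)) = (-835*(-14))/(40570 - 1/(12437 + 49039)) = 11690/(40570 - 1/61476) = 11690/(2494081319/61476) = 11690*(61476/2494081319) = 718654440/2494081319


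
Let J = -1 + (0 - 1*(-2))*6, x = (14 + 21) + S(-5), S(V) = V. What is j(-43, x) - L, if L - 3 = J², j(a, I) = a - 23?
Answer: -190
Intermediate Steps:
x = 30 (x = (14 + 21) - 5 = 35 - 5 = 30)
j(a, I) = -23 + a
J = 11 (J = -1 + (0 + 2)*6 = -1 + 2*6 = -1 + 12 = 11)
L = 124 (L = 3 + 11² = 3 + 121 = 124)
j(-43, x) - L = (-23 - 43) - 1*124 = -66 - 124 = -190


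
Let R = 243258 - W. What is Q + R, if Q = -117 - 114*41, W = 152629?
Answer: 85838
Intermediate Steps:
Q = -4791 (Q = -117 - 4674 = -4791)
R = 90629 (R = 243258 - 1*152629 = 243258 - 152629 = 90629)
Q + R = -4791 + 90629 = 85838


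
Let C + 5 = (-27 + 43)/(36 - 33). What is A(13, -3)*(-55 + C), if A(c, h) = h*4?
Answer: 656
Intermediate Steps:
A(c, h) = 4*h
C = ⅓ (C = -5 + (-27 + 43)/(36 - 33) = -5 + 16/3 = ⅓ ≈ 0.33333)
A(13, -3)*(-55 + C) = (4*(-3))*(-55 + ⅓) = -12*(-164/3) = 656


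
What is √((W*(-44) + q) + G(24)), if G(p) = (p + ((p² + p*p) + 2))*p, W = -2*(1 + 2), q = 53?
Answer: √28589 ≈ 169.08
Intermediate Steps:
W = -6 (W = -2*3 = -6)
G(p) = p*(2 + p + 2*p²) (G(p) = (p + ((p² + p²) + 2))*p = (p + (2*p² + 2))*p = (p + (2 + 2*p²))*p = (2 + p + 2*p²)*p = p*(2 + p + 2*p²))
√((W*(-44) + q) + G(24)) = √((-6*(-44) + 53) + 24*(2 + 24 + 2*24²)) = √((264 + 53) + 24*(2 + 24 + 2*576)) = √(317 + 24*(2 + 24 + 1152)) = √(317 + 24*1178) = √(317 + 28272) = √28589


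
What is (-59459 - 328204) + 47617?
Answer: -340046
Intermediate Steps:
(-59459 - 328204) + 47617 = -387663 + 47617 = -340046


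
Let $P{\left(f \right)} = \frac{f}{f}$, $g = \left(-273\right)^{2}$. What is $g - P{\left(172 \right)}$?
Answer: $74528$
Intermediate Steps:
$g = 74529$
$P{\left(f \right)} = 1$
$g - P{\left(172 \right)} = 74529 - 1 = 74528$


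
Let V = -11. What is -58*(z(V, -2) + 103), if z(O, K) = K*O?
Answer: -7250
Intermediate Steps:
-58*(z(V, -2) + 103) = -58*(-2*(-11) + 103) = -58*(22 + 103) = -58*125 = -7250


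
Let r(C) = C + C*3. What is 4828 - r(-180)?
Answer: 5548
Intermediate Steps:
r(C) = 4*C (r(C) = C + 3*C = 4*C)
4828 - r(-180) = 4828 - 4*(-180) = 4828 - 1*(-720) = 4828 + 720 = 5548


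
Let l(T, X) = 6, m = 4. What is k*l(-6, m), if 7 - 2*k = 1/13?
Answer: 270/13 ≈ 20.769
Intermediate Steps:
k = 45/13 (k = 7/2 - ½/13 = 7/2 - ½*1/13 = 7/2 - 1/26 = 45/13 ≈ 3.4615)
k*l(-6, m) = (45/13)*6 = 270/13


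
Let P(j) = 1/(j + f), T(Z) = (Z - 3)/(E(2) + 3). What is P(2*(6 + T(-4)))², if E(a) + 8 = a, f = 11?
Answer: 9/6889 ≈ 0.0013064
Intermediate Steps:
E(a) = -8 + a
T(Z) = 1 - Z/3 (T(Z) = (Z - 3)/((-8 + 2) + 3) = (-3 + Z)/(-6 + 3) = (-3 + Z)/(-3) = (-3 + Z)*(-⅓) = 1 - Z/3)
P(j) = 1/(11 + j) (P(j) = 1/(j + 11) = 1/(11 + j))
P(2*(6 + T(-4)))² = (1/(11 + 2*(6 + (1 - ⅓*(-4)))))² = (1/(11 + 2*(6 + (1 + 4/3))))² = (1/(11 + 2*(6 + 7/3)))² = (1/(11 + 2*(25/3)))² = (1/(11 + 50/3))² = (1/(83/3))² = (3/83)² = 9/6889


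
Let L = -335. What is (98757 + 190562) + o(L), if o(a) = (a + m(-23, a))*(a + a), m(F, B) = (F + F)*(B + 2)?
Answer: -9749291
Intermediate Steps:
m(F, B) = 2*F*(2 + B) (m(F, B) = (2*F)*(2 + B) = 2*F*(2 + B))
o(a) = 2*a*(-92 - 45*a) (o(a) = (a + 2*(-23)*(2 + a))*(a + a) = (a + (-92 - 46*a))*(2*a) = (-92 - 45*a)*(2*a) = 2*a*(-92 - 45*a))
(98757 + 190562) + o(L) = (98757 + 190562) + 2*(-335)*(-92 - 45*(-335)) = 289319 + 2*(-335)*(-92 + 15075) = 289319 + 2*(-335)*14983 = 289319 - 10038610 = -9749291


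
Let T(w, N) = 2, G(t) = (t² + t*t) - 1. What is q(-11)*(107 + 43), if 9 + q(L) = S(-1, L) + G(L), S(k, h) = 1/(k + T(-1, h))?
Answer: 34950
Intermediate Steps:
G(t) = -1 + 2*t² (G(t) = (t² + t²) - 1 = 2*t² - 1 = -1 + 2*t²)
S(k, h) = 1/(2 + k) (S(k, h) = 1/(k + 2) = 1/(2 + k))
q(L) = -9 + 2*L² (q(L) = -9 + (1/(2 - 1) + (-1 + 2*L²)) = -9 + (1/1 + (-1 + 2*L²)) = -9 + (1 + (-1 + 2*L²)) = -9 + 2*L²)
q(-11)*(107 + 43) = (-9 + 2*(-11)²)*(107 + 43) = (-9 + 2*121)*150 = (-9 + 242)*150 = 233*150 = 34950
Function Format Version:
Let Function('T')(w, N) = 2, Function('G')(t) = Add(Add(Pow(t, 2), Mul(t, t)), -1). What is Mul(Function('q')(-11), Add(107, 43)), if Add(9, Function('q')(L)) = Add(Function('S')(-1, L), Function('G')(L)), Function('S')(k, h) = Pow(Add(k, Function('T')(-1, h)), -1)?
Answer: 34950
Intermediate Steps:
Function('G')(t) = Add(-1, Mul(2, Pow(t, 2))) (Function('G')(t) = Add(Add(Pow(t, 2), Pow(t, 2)), -1) = Add(Mul(2, Pow(t, 2)), -1) = Add(-1, Mul(2, Pow(t, 2))))
Function('S')(k, h) = Pow(Add(2, k), -1) (Function('S')(k, h) = Pow(Add(k, 2), -1) = Pow(Add(2, k), -1))
Function('q')(L) = Add(-9, Mul(2, Pow(L, 2))) (Function('q')(L) = Add(-9, Add(Pow(Add(2, -1), -1), Add(-1, Mul(2, Pow(L, 2))))) = Add(-9, Add(Pow(1, -1), Add(-1, Mul(2, Pow(L, 2))))) = Add(-9, Add(1, Add(-1, Mul(2, Pow(L, 2))))) = Add(-9, Mul(2, Pow(L, 2))))
Mul(Function('q')(-11), Add(107, 43)) = Mul(Add(-9, Mul(2, Pow(-11, 2))), Add(107, 43)) = Mul(Add(-9, Mul(2, 121)), 150) = Mul(Add(-9, 242), 150) = Mul(233, 150) = 34950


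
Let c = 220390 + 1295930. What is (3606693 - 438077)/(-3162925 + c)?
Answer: -3168616/1646605 ≈ -1.9243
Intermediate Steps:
c = 1516320
(3606693 - 438077)/(-3162925 + c) = (3606693 - 438077)/(-3162925 + 1516320) = 3168616/(-1646605) = 3168616*(-1/1646605) = -3168616/1646605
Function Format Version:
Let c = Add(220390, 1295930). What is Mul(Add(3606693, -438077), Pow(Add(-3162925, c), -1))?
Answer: Rational(-3168616, 1646605) ≈ -1.9243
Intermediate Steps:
c = 1516320
Mul(Add(3606693, -438077), Pow(Add(-3162925, c), -1)) = Mul(Add(3606693, -438077), Pow(Add(-3162925, 1516320), -1)) = Mul(3168616, Pow(-1646605, -1)) = Mul(3168616, Rational(-1, 1646605)) = Rational(-3168616, 1646605)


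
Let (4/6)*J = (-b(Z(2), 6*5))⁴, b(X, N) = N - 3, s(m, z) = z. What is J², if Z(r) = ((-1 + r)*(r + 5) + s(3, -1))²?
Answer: 2541865828329/4 ≈ 6.3547e+11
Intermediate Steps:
Z(r) = (-1 + (-1 + r)*(5 + r))² (Z(r) = ((-1 + r)*(r + 5) - 1)² = ((-1 + r)*(5 + r) - 1)² = (-1 + (-1 + r)*(5 + r))²)
b(X, N) = -3 + N
J = 1594323/2 (J = 3*(-(-3 + 6*5))⁴/2 = 3*(-(-3 + 30))⁴/2 = 3*(-1*27)⁴/2 = (3/2)*(-27)⁴ = (3/2)*531441 = 1594323/2 ≈ 7.9716e+5)
J² = (1594323/2)² = 2541865828329/4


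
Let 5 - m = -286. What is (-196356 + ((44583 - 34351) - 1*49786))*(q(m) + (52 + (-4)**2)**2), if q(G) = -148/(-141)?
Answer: -153844460120/141 ≈ -1.0911e+9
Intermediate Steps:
m = 291 (m = 5 - 1*(-286) = 5 + 286 = 291)
q(G) = 148/141 (q(G) = -148*(-1/141) = 148/141)
(-196356 + ((44583 - 34351) - 1*49786))*(q(m) + (52 + (-4)**2)**2) = (-196356 + ((44583 - 34351) - 1*49786))*(148/141 + (52 + (-4)**2)**2) = (-196356 + (10232 - 49786))*(148/141 + (52 + 16)**2) = (-196356 - 39554)*(148/141 + 68**2) = -235910*(148/141 + 4624) = -235910*652132/141 = -153844460120/141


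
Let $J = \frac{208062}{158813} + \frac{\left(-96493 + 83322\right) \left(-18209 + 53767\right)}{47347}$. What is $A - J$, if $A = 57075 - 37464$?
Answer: $\frac{221829109900141}{7519319111} \approx 29501.0$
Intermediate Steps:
$A = 19611$ ($A = 57075 - 37464 = 19611$)
$J = - \frac{74367742814320}{7519319111}$ ($J = 208062 \cdot \frac{1}{158813} + \left(-13171\right) 35558 \cdot \frac{1}{47347} = \frac{208062}{158813} - \frac{468334418}{47347} = - \frac{74367742814320}{7519319111} \approx -9890.2$)
$A - J = 19611 - - \frac{74367742814320}{7519319111} = 19611 + \frac{74367742814320}{7519319111} = \frac{221829109900141}{7519319111}$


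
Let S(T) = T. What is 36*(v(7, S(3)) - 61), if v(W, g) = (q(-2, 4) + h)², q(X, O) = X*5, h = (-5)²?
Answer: 5904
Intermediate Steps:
h = 25
q(X, O) = 5*X
v(W, g) = 225 (v(W, g) = (5*(-2) + 25)² = (-10 + 25)² = 15² = 225)
36*(v(7, S(3)) - 61) = 36*(225 - 61) = 36*164 = 5904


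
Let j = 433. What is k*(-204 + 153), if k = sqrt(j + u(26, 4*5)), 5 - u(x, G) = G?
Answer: -51*sqrt(418) ≈ -1042.7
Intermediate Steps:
u(x, G) = 5 - G
k = sqrt(418) (k = sqrt(433 + (5 - 4*5)) = sqrt(433 + (5 - 1*20)) = sqrt(433 + (5 - 20)) = sqrt(433 - 15) = sqrt(418) ≈ 20.445)
k*(-204 + 153) = sqrt(418)*(-204 + 153) = sqrt(418)*(-51) = -51*sqrt(418)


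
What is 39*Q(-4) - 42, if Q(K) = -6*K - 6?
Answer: 660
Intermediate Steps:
Q(K) = -6 - 6*K
39*Q(-4) - 42 = 39*(-6 - 6*(-4)) - 42 = 39*(-6 + 24) - 42 = 39*18 - 42 = 702 - 42 = 660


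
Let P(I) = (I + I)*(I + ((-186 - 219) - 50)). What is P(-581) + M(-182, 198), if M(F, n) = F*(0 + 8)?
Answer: 1202376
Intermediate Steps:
M(F, n) = 8*F (M(F, n) = F*8 = 8*F)
P(I) = 2*I*(-455 + I) (P(I) = (2*I)*(I + (-405 - 50)) = (2*I)*(I - 455) = (2*I)*(-455 + I) = 2*I*(-455 + I))
P(-581) + M(-182, 198) = 2*(-581)*(-455 - 581) + 8*(-182) = 2*(-581)*(-1036) - 1456 = 1203832 - 1456 = 1202376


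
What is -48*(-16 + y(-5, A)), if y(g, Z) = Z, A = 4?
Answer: 576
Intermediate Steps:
-48*(-16 + y(-5, A)) = -48*(-16 + 4) = -48*(-12) = 576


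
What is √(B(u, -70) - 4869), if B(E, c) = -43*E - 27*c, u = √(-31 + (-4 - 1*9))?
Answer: √(-2979 - 86*I*√11) ≈ 2.61 - 54.643*I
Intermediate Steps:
u = 2*I*√11 (u = √(-31 + (-4 - 9)) = √(-31 - 13) = √(-44) = 2*I*√11 ≈ 6.6332*I)
√(B(u, -70) - 4869) = √((-86*I*√11 - 27*(-70)) - 4869) = √((-86*I*√11 + 1890) - 4869) = √((1890 - 86*I*√11) - 4869) = √(-2979 - 86*I*√11)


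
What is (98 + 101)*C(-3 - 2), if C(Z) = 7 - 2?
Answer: 995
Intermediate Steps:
C(Z) = 5
(98 + 101)*C(-3 - 2) = (98 + 101)*5 = 199*5 = 995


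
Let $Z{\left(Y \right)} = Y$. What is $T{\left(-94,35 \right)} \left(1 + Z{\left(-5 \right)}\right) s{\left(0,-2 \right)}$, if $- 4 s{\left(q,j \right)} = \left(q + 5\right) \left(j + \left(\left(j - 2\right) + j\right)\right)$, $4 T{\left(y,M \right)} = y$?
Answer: $940$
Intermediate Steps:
$T{\left(y,M \right)} = \frac{y}{4}$
$s{\left(q,j \right)} = - \frac{\left(-2 + 3 j\right) \left(5 + q\right)}{4}$ ($s{\left(q,j \right)} = - \frac{\left(q + 5\right) \left(j + \left(\left(j - 2\right) + j\right)\right)}{4} = - \frac{\left(5 + q\right) \left(j + \left(\left(-2 + j\right) + j\right)\right)}{4} = - \frac{\left(5 + q\right) \left(j + \left(-2 + 2 j\right)\right)}{4} = - \frac{\left(5 + q\right) \left(-2 + 3 j\right)}{4} = - \frac{\left(-2 + 3 j\right) \left(5 + q\right)}{4}$)
$T{\left(-94,35 \right)} \left(1 + Z{\left(-5 \right)}\right) s{\left(0,-2 \right)} = \frac{1}{4} \left(-94\right) \left(1 - 5\right) \left(\frac{5}{2} + \frac{1}{2} \cdot 0 - - \frac{15}{2} - \left(- \frac{3}{2}\right) 0\right) = - \frac{47 \left(- 4 \left(\frac{5}{2} + 0 + \frac{15}{2} + 0\right)\right)}{2} = - \frac{47 \left(\left(-4\right) 10\right)}{2} = \left(- \frac{47}{2}\right) \left(-40\right) = 940$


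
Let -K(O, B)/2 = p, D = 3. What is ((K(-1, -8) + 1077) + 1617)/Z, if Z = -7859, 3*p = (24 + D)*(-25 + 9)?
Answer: -2982/7859 ≈ -0.37944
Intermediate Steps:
p = -144 (p = ((24 + 3)*(-25 + 9))/3 = (27*(-16))/3 = (⅓)*(-432) = -144)
K(O, B) = 288 (K(O, B) = -2*(-144) = 288)
((K(-1, -8) + 1077) + 1617)/Z = ((288 + 1077) + 1617)/(-7859) = (1365 + 1617)*(-1/7859) = 2982*(-1/7859) = -2982/7859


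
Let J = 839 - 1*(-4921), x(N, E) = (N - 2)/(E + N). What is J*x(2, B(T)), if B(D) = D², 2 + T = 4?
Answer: 0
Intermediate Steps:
T = 2 (T = -2 + 4 = 2)
x(N, E) = (-2 + N)/(E + N)
J = 5760 (J = 839 + 4921 = 5760)
J*x(2, B(T)) = 5760*((-2 + 2)/(2² + 2)) = 5760*(0/(4 + 2)) = 5760*(0/6) = 5760*((⅙)*0) = 5760*0 = 0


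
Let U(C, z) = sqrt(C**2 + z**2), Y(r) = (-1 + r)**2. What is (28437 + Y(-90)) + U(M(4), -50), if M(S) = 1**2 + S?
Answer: 36718 + 5*sqrt(101) ≈ 36768.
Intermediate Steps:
M(S) = 1 + S
(28437 + Y(-90)) + U(M(4), -50) = (28437 + (-1 - 90)**2) + sqrt((1 + 4)**2 + (-50)**2) = (28437 + (-91)**2) + sqrt(5**2 + 2500) = (28437 + 8281) + sqrt(25 + 2500) = 36718 + sqrt(2525) = 36718 + 5*sqrt(101)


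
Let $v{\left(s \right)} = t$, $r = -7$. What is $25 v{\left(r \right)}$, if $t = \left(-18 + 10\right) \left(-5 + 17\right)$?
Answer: $-2400$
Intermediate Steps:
$t = -96$ ($t = \left(-8\right) 12 = -96$)
$v{\left(s \right)} = -96$
$25 v{\left(r \right)} = 25 \left(-96\right) = -2400$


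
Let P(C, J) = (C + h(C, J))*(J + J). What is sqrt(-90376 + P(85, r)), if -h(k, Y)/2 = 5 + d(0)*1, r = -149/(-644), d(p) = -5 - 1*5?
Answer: I*sqrt(9365987274)/322 ≈ 300.55*I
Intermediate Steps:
d(p) = -10 (d(p) = -5 - 5 = -10)
r = 149/644 (r = -149*(-1/644) = 149/644 ≈ 0.23137)
h(k, Y) = 10 (h(k, Y) = -2*(5 - 10*1) = -2*(5 - 10) = -2*(-5) = 10)
P(C, J) = 2*J*(10 + C) (P(C, J) = (C + 10)*(J + J) = (10 + C)*(2*J) = 2*J*(10 + C))
sqrt(-90376 + P(85, r)) = sqrt(-90376 + 2*(149/644)*(10 + 85)) = sqrt(-90376 + 2*(149/644)*95) = sqrt(-90376 + 14155/322) = sqrt(-29086917/322) = I*sqrt(9365987274)/322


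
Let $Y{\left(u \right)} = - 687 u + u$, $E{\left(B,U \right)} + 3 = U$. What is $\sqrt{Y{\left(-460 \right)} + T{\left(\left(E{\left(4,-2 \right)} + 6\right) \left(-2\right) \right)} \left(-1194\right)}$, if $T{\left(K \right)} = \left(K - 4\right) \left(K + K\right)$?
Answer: $2 \sqrt{71726} \approx 535.63$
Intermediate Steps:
$E{\left(B,U \right)} = -3 + U$
$T{\left(K \right)} = 2 K \left(-4 + K\right)$ ($T{\left(K \right)} = \left(-4 + K\right) 2 K = 2 K \left(-4 + K\right)$)
$Y{\left(u \right)} = - 686 u$
$\sqrt{Y{\left(-460 \right)} + T{\left(\left(E{\left(4,-2 \right)} + 6\right) \left(-2\right) \right)} \left(-1194\right)} = \sqrt{\left(-686\right) \left(-460\right) + 2 \left(\left(-3 - 2\right) + 6\right) \left(-2\right) \left(-4 + \left(\left(-3 - 2\right) + 6\right) \left(-2\right)\right) \left(-1194\right)} = \sqrt{315560 + 2 \left(-5 + 6\right) \left(-2\right) \left(-4 + \left(-5 + 6\right) \left(-2\right)\right) \left(-1194\right)} = \sqrt{315560 + 2 \cdot 1 \left(-2\right) \left(-4 + 1 \left(-2\right)\right) \left(-1194\right)} = \sqrt{315560 + 2 \left(-2\right) \left(-4 - 2\right) \left(-1194\right)} = \sqrt{315560 + 2 \left(-2\right) \left(-6\right) \left(-1194\right)} = \sqrt{315560 + 24 \left(-1194\right)} = \sqrt{315560 - 28656} = \sqrt{286904} = 2 \sqrt{71726}$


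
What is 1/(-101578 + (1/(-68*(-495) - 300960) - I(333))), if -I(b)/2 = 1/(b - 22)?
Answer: -83130300/8444209079111 ≈ -9.8446e-6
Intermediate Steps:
I(b) = -2/(-22 + b) (I(b) = -2/(b - 22) = -2/(-22 + b))
1/(-101578 + (1/(-68*(-495) - 300960) - I(333))) = 1/(-101578 + (1/(-68*(-495) - 300960) - (-2)/(-22 + 333))) = 1/(-101578 + (1/(33660 - 300960) - (-2)/311)) = 1/(-101578 + (1/(-267300) - (-2)/311)) = 1/(-101578 + (-1/267300 - 1*(-2/311))) = 1/(-101578 + (-1/267300 + 2/311)) = 1/(-101578 + 534289/83130300) = 1/(-8444209079111/83130300) = -83130300/8444209079111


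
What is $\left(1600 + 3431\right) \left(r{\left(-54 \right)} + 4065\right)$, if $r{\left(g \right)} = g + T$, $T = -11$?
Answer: $20124000$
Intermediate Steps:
$r{\left(g \right)} = -11 + g$ ($r{\left(g \right)} = g - 11 = -11 + g$)
$\left(1600 + 3431\right) \left(r{\left(-54 \right)} + 4065\right) = \left(1600 + 3431\right) \left(\left(-11 - 54\right) + 4065\right) = 5031 \left(-65 + 4065\right) = 5031 \cdot 4000 = 20124000$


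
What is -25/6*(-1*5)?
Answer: 125/6 ≈ 20.833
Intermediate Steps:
-25/6*(-1*5) = -25*(⅙)*(-5) = -25*(-5)/6 = -1*(-125/6) = 125/6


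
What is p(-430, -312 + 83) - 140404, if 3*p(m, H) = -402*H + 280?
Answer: -328874/3 ≈ -1.0962e+5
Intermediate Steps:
p(m, H) = 280/3 - 134*H (p(m, H) = (-402*H + 280)/3 = (280 - 402*H)/3 = 280/3 - 134*H)
p(-430, -312 + 83) - 140404 = (280/3 - 134*(-312 + 83)) - 140404 = (280/3 - 134*(-229)) - 140404 = (280/3 + 30686) - 140404 = 92338/3 - 140404 = -328874/3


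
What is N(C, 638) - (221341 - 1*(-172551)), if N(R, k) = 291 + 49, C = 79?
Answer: -393552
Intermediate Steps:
N(R, k) = 340
N(C, 638) - (221341 - 1*(-172551)) = 340 - (221341 - 1*(-172551)) = 340 - (221341 + 172551) = 340 - 1*393892 = 340 - 393892 = -393552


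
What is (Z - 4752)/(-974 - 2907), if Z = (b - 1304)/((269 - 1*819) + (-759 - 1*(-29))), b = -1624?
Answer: 379977/310480 ≈ 1.2238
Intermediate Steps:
Z = 183/80 (Z = (-1624 - 1304)/((269 - 1*819) + (-759 - 1*(-29))) = -2928/((269 - 819) + (-759 + 29)) = -2928/(-550 - 730) = -2928/(-1280) = -2928*(-1/1280) = 183/80 ≈ 2.2875)
(Z - 4752)/(-974 - 2907) = (183/80 - 4752)/(-974 - 2907) = -379977/80/(-3881) = -379977/80*(-1/3881) = 379977/310480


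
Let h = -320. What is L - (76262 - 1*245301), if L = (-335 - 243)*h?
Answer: 353999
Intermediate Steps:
L = 184960 (L = (-335 - 243)*(-320) = -578*(-320) = 184960)
L - (76262 - 1*245301) = 184960 - (76262 - 1*245301) = 184960 - (76262 - 245301) = 184960 - 1*(-169039) = 184960 + 169039 = 353999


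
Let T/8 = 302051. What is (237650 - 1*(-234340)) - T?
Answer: -1944418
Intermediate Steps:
T = 2416408 (T = 8*302051 = 2416408)
(237650 - 1*(-234340)) - T = (237650 - 1*(-234340)) - 1*2416408 = (237650 + 234340) - 2416408 = 471990 - 2416408 = -1944418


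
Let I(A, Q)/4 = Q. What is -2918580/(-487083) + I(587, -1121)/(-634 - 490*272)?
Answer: 65503800382/10871205477 ≈ 6.0254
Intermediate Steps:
I(A, Q) = 4*Q
-2918580/(-487083) + I(587, -1121)/(-634 - 490*272) = -2918580/(-487083) + (4*(-1121))/(-634 - 490*272) = -2918580*(-1/487083) - 4484/(-634 - 133280) = 972860/162361 - 4484/(-133914) = 972860/162361 - 4484*(-1/133914) = 972860/162361 + 2242/66957 = 65503800382/10871205477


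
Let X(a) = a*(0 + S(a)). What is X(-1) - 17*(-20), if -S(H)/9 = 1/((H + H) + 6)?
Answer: 1369/4 ≈ 342.25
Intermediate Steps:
S(H) = -9/(6 + 2*H) (S(H) = -9/((H + H) + 6) = -9/(2*H + 6) = -9/(6 + 2*H))
X(a) = -9*a/(6 + 2*a) (X(a) = a*(0 - 9/(6 + 2*a)) = a*(-9/(6 + 2*a)) = -9*a/(6 + 2*a))
X(-1) - 17*(-20) = -9*(-1)/(6 + 2*(-1)) - 17*(-20) = -9*(-1)/(6 - 2) + 340 = -9*(-1)/4 + 340 = -9*(-1)*1/4 + 340 = 9/4 + 340 = 1369/4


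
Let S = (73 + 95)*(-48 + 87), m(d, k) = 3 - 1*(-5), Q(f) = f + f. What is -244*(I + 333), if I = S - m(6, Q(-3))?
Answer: -1677988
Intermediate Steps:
Q(f) = 2*f
m(d, k) = 8 (m(d, k) = 3 + 5 = 8)
S = 6552 (S = 168*39 = 6552)
I = 6544 (I = 6552 - 1*8 = 6552 - 8 = 6544)
-244*(I + 333) = -244*(6544 + 333) = -244*6877 = -1677988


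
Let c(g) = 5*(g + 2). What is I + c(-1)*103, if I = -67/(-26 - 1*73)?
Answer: 51052/99 ≈ 515.68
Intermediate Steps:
c(g) = 10 + 5*g (c(g) = 5*(2 + g) = 10 + 5*g)
I = 67/99 (I = -67/(-26 - 73) = -67/(-99) = -67*(-1/99) = 67/99 ≈ 0.67677)
I + c(-1)*103 = 67/99 + (10 + 5*(-1))*103 = 67/99 + (10 - 5)*103 = 67/99 + 5*103 = 67/99 + 515 = 51052/99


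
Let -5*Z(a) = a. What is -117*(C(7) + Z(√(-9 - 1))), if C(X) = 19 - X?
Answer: -1404 + 117*I*√10/5 ≈ -1404.0 + 73.997*I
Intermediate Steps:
Z(a) = -a/5
-117*(C(7) + Z(√(-9 - 1))) = -117*((19 - 1*7) - √(-9 - 1)/5) = -117*((19 - 7) - I*√10/5) = -117*(12 - I*√10/5) = -1404 + 117*I*√10/5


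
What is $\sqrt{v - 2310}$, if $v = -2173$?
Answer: $i \sqrt{4483} \approx 66.955 i$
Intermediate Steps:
$\sqrt{v - 2310} = \sqrt{-2173 - 2310} = \sqrt{-4483} = i \sqrt{4483}$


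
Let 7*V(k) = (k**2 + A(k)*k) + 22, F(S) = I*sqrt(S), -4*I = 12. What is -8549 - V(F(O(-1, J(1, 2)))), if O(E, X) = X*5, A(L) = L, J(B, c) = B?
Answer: -8565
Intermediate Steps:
I = -3 (I = -1/4*12 = -3)
O(E, X) = 5*X
F(S) = -3*sqrt(S)
V(k) = 22/7 + 2*k**2/7 (V(k) = ((k**2 + k*k) + 22)/7 = ((k**2 + k**2) + 22)/7 = (2*k**2 + 22)/7 = (22 + 2*k**2)/7 = 22/7 + 2*k**2/7)
-8549 - V(F(O(-1, J(1, 2)))) = -8549 - (22/7 + 2*(-3*sqrt(5))**2/7) = -8549 - (22/7 + (2/7)*45) = -8549 - (22/7 + 90/7) = -8549 - 1*16 = -8549 - 16 = -8565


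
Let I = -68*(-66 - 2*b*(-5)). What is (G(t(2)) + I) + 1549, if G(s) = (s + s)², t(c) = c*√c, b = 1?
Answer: 5389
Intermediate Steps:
t(c) = c^(3/2)
I = 3808 (I = -68*(-66 - 2*1*(-5)) = -68*(-66 - 2*(-5)) = -68*(-66 + 10) = -68*(-56) = 3808)
G(s) = 4*s² (G(s) = (2*s)² = 4*s²)
(G(t(2)) + I) + 1549 = (4*(2^(3/2))² + 3808) + 1549 = (4*(2*√2)² + 3808) + 1549 = (4*8 + 3808) + 1549 = (32 + 3808) + 1549 = 3840 + 1549 = 5389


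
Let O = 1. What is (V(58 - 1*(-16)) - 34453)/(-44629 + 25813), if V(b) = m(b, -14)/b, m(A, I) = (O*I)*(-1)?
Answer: 212459/116032 ≈ 1.8310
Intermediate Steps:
m(A, I) = -I (m(A, I) = (1*I)*(-1) = I*(-1) = -I)
V(b) = 14/b (V(b) = (-1*(-14))/b = 14/b)
(V(58 - 1*(-16)) - 34453)/(-44629 + 25813) = (14/(58 - 1*(-16)) - 34453)/(-44629 + 25813) = (14/(58 + 16) - 34453)/(-18816) = (14/74 - 34453)*(-1/18816) = (14*(1/74) - 34453)*(-1/18816) = (7/37 - 34453)*(-1/18816) = -1274754/37*(-1/18816) = 212459/116032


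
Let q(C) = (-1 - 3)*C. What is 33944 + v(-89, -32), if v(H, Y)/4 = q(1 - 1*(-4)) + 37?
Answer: 34012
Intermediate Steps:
q(C) = -4*C
v(H, Y) = 68 (v(H, Y) = 4*(-4*(1 - 1*(-4)) + 37) = 4*(-4*(1 + 4) + 37) = 4*(-4*5 + 37) = 4*(-20 + 37) = 4*17 = 68)
33944 + v(-89, -32) = 33944 + 68 = 34012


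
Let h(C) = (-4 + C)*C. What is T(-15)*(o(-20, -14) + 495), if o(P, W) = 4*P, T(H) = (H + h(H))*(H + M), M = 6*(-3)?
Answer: -3697650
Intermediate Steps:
M = -18
h(C) = C*(-4 + C)
T(H) = (-18 + H)*(H + H*(-4 + H)) (T(H) = (H + H*(-4 + H))*(H - 18) = (H + H*(-4 + H))*(-18 + H) = (-18 + H)*(H + H*(-4 + H)))
T(-15)*(o(-20, -14) + 495) = (-15*(54 + (-15)² - 21*(-15)))*(4*(-20) + 495) = (-15*(54 + 225 + 315))*(-80 + 495) = -15*594*415 = -8910*415 = -3697650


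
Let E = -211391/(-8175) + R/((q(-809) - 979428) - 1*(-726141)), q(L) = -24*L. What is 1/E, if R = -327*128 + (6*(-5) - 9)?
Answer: 33542025/873345898 ≈ 0.038406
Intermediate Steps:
R = -41895 (R = -41856 + (-30 - 9) = -41856 - 39 = -41895)
E = 873345898/33542025 (E = -211391/(-8175) - 41895/((-24*(-809) - 979428) - 1*(-726141)) = -211391*(-1/8175) - 41895/((19416 - 979428) + 726141) = 211391/8175 - 41895/(-960012 + 726141) = 211391/8175 - 41895/(-233871) = 211391/8175 - 41895*(-1/233871) = 211391/8175 + 735/4103 = 873345898/33542025 ≈ 26.037)
1/E = 1/(873345898/33542025) = 33542025/873345898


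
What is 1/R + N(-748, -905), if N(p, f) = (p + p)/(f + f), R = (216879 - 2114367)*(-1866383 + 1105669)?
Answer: 1079697373452041/1306318346220960 ≈ 0.82652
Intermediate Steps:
R = 1443445686432 (R = -1897488*(-760714) = 1443445686432)
N(p, f) = p/f (N(p, f) = (2*p)/((2*f)) = (2*p)*(1/(2*f)) = p/f)
1/R + N(-748, -905) = 1/1443445686432 - 748/(-905) = 1/1443445686432 - 748*(-1/905) = 1/1443445686432 + 748/905 = 1079697373452041/1306318346220960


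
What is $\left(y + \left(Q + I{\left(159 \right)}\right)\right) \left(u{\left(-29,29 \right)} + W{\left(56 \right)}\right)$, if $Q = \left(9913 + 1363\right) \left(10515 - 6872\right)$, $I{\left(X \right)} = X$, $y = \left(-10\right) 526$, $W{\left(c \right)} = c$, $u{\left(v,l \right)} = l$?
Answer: $3491236195$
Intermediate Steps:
$y = -5260$
$Q = 41078468$ ($Q = 11276 \cdot 3643 = 41078468$)
$\left(y + \left(Q + I{\left(159 \right)}\right)\right) \left(u{\left(-29,29 \right)} + W{\left(56 \right)}\right) = \left(-5260 + \left(41078468 + 159\right)\right) \left(29 + 56\right) = \left(-5260 + 41078627\right) 85 = 41073367 \cdot 85 = 3491236195$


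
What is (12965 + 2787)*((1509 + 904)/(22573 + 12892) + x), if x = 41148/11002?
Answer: 11702646323896/195092965 ≈ 59985.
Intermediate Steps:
x = 20574/5501 (x = 41148*(1/11002) = 20574/5501 ≈ 3.7400)
(12965 + 2787)*((1509 + 904)/(22573 + 12892) + x) = (12965 + 2787)*((1509 + 904)/(22573 + 12892) + 20574/5501) = 15752*(2413/35465 + 20574/5501) = 15752*(742930823/195092965) = 11702646323896/195092965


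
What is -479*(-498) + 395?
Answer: 238937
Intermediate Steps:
-479*(-498) + 395 = 238542 + 395 = 238937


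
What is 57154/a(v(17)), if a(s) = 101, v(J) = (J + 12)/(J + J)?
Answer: 57154/101 ≈ 565.88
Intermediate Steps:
v(J) = (12 + J)/(2*J) (v(J) = (12 + J)/((2*J)) = (12 + J)*(1/(2*J)) = (12 + J)/(2*J))
57154/a(v(17)) = 57154/101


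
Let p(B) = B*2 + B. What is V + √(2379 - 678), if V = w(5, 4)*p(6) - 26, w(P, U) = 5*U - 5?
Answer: 244 + 9*√21 ≈ 285.24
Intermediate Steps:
w(P, U) = -5 + 5*U
p(B) = 3*B (p(B) = 2*B + B = 3*B)
V = 244 (V = (-5 + 5*4)*(3*6) - 26 = (-5 + 20)*18 - 26 = 15*18 - 26 = 270 - 26 = 244)
V + √(2379 - 678) = 244 + √(2379 - 678) = 244 + √1701 = 244 + 9*√21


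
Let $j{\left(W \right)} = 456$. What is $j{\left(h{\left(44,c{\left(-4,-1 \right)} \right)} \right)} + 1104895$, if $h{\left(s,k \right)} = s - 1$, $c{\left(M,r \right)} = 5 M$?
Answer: $1105351$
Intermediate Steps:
$h{\left(s,k \right)} = -1 + s$
$j{\left(h{\left(44,c{\left(-4,-1 \right)} \right)} \right)} + 1104895 = 456 + 1104895 = 1105351$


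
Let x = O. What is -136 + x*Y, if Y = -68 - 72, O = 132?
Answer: -18616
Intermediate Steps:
Y = -140
x = 132
-136 + x*Y = -136 + 132*(-140) = -136 - 18480 = -18616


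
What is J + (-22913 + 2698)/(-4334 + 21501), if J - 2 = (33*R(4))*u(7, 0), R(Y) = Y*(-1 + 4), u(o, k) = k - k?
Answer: 14119/17167 ≈ 0.82245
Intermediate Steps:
u(o, k) = 0
R(Y) = 3*Y (R(Y) = Y*3 = 3*Y)
J = 2 (J = 2 + (33*(3*4))*0 = 2 + (33*12)*0 = 2 + 396*0 = 2 + 0 = 2)
J + (-22913 + 2698)/(-4334 + 21501) = 2 + (-22913 + 2698)/(-4334 + 21501) = 2 - 20215/17167 = 14119/17167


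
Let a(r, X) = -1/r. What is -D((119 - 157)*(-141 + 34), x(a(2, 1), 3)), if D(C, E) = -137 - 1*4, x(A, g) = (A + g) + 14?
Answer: 141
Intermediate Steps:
x(A, g) = 14 + A + g
D(C, E) = -141 (D(C, E) = -137 - 4 = -141)
-D((119 - 157)*(-141 + 34), x(a(2, 1), 3)) = -1*(-141) = 141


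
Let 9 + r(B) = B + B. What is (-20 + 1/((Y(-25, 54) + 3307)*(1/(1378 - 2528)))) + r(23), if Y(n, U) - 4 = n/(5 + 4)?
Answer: 247904/14887 ≈ 16.652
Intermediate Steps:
Y(n, U) = 4 + n/9 (Y(n, U) = 4 + n/(5 + 4) = 4 + n/9)
r(B) = -9 + 2*B (r(B) = -9 + (B + B) = -9 + 2*B)
(-20 + 1/((Y(-25, 54) + 3307)*(1/(1378 - 2528)))) + r(23) = (-20 + 1/(((4 + (1/9)*(-25)) + 3307)*(1/(1378 - 2528)))) + (-9 + 2*23) = (-20 + 1/(((4 - 25/9) + 3307)*(1/(-1150)))) + (-9 + 46) = (-20 + 1/((11/9 + 3307)*(-1/1150))) + 37 = (-20 - 1150/(29774/9)) + 37 = (-20 + (9/29774)*(-1150)) + 37 = (-20 - 5175/14887) + 37 = -302915/14887 + 37 = 247904/14887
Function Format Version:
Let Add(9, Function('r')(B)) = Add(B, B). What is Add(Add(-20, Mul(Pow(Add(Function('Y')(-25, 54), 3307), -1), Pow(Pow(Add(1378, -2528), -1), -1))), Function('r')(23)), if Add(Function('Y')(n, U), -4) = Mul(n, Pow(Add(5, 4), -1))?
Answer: Rational(247904, 14887) ≈ 16.652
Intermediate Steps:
Function('Y')(n, U) = Add(4, Mul(Rational(1, 9), n)) (Function('Y')(n, U) = Add(4, Mul(n, Pow(Add(5, 4), -1))) = Add(4, Mul(n, Pow(9, -1))) = Add(4, Mul(n, Rational(1, 9))) = Add(4, Mul(Rational(1, 9), n)))
Function('r')(B) = Add(-9, Mul(2, B)) (Function('r')(B) = Add(-9, Add(B, B)) = Add(-9, Mul(2, B)))
Add(Add(-20, Mul(Pow(Add(Function('Y')(-25, 54), 3307), -1), Pow(Pow(Add(1378, -2528), -1), -1))), Function('r')(23)) = Add(Add(-20, Mul(Pow(Add(Add(4, Mul(Rational(1, 9), -25)), 3307), -1), Pow(Pow(Add(1378, -2528), -1), -1))), Add(-9, Mul(2, 23))) = Add(Add(-20, Mul(Pow(Add(Add(4, Rational(-25, 9)), 3307), -1), Pow(Pow(-1150, -1), -1))), Add(-9, 46)) = Add(Add(-20, Mul(Pow(Add(Rational(11, 9), 3307), -1), Pow(Rational(-1, 1150), -1))), 37) = Add(Add(-20, Mul(Pow(Rational(29774, 9), -1), -1150)), 37) = Add(Add(-20, Mul(Rational(9, 29774), -1150)), 37) = Add(Add(-20, Rational(-5175, 14887)), 37) = Add(Rational(-302915, 14887), 37) = Rational(247904, 14887)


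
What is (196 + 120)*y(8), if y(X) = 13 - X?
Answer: 1580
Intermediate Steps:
(196 + 120)*y(8) = (196 + 120)*(13 - 1*8) = 316*(13 - 8) = 316*5 = 1580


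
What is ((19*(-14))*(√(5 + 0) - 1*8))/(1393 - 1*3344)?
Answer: -2128/1951 + 266*√5/1951 ≈ -0.78586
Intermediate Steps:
((19*(-14))*(√(5 + 0) - 1*8))/(1393 - 1*3344) = (-266*(√5 - 8))/(1393 - 3344) = -266*(-8 + √5)/(-1951) = (2128 - 266*√5)*(-1/1951) = -2128/1951 + 266*√5/1951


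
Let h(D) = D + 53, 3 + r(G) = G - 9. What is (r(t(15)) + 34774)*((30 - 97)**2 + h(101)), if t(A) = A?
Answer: 161469611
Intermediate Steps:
r(G) = -12 + G (r(G) = -3 + (G - 9) = -3 + (-9 + G) = -12 + G)
h(D) = 53 + D
(r(t(15)) + 34774)*((30 - 97)**2 + h(101)) = ((-12 + 15) + 34774)*((30 - 97)**2 + (53 + 101)) = (3 + 34774)*((-67)**2 + 154) = 34777*(4489 + 154) = 34777*4643 = 161469611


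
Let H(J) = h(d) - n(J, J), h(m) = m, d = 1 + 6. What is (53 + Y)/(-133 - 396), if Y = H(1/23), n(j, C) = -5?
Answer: -65/529 ≈ -0.12287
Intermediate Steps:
d = 7
H(J) = 12 (H(J) = 7 - 1*(-5) = 7 + 5 = 12)
Y = 12
(53 + Y)/(-133 - 396) = (53 + 12)/(-133 - 396) = 65/(-529) = 65*(-1/529) = -65/529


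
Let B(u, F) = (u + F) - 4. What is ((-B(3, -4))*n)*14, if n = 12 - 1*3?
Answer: 630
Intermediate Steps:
B(u, F) = -4 + F + u (B(u, F) = (F + u) - 4 = -4 + F + u)
n = 9 (n = 12 - 3 = 9)
((-B(3, -4))*n)*14 = (-(-4 - 4 + 3)*9)*14 = (-1*(-5)*9)*14 = (5*9)*14 = 45*14 = 630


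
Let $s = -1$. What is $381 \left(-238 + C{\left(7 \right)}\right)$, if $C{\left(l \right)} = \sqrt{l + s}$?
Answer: $-90678 + 381 \sqrt{6} \approx -89745.0$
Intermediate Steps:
$C{\left(l \right)} = \sqrt{-1 + l}$ ($C{\left(l \right)} = \sqrt{l - 1} = \sqrt{-1 + l}$)
$381 \left(-238 + C{\left(7 \right)}\right) = 381 \left(-238 + \sqrt{-1 + 7}\right) = 381 \left(-238 + \sqrt{6}\right) = -90678 + 381 \sqrt{6}$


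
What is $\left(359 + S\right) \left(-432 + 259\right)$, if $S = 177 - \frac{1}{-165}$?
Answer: $- \frac{15300293}{165} \approx -92729.0$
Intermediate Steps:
$S = \frac{29206}{165}$ ($S = 177 - - \frac{1}{165} = 177 + \frac{1}{165} = \frac{29206}{165} \approx 177.01$)
$\left(359 + S\right) \left(-432 + 259\right) = \left(359 + \frac{29206}{165}\right) \left(-432 + 259\right) = \frac{88441}{165} \left(-173\right) = - \frac{15300293}{165}$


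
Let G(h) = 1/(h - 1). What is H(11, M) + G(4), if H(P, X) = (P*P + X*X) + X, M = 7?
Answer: 532/3 ≈ 177.33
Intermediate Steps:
G(h) = 1/(-1 + h)
H(P, X) = X + P² + X² (H(P, X) = (P² + X²) + X = X + P² + X²)
H(11, M) + G(4) = (7 + 11² + 7²) + 1/(-1 + 4) = (7 + 121 + 49) + 1/3 = 177 + ⅓ = 532/3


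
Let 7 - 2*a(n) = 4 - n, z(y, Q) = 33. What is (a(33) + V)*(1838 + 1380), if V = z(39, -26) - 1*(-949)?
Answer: 3218000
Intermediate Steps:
V = 982 (V = 33 - 1*(-949) = 33 + 949 = 982)
a(n) = 3/2 + n/2 (a(n) = 7/2 - (4 - n)/2 = 7/2 + (-2 + n/2) = 3/2 + n/2)
(a(33) + V)*(1838 + 1380) = ((3/2 + (1/2)*33) + 982)*(1838 + 1380) = ((3/2 + 33/2) + 982)*3218 = (18 + 982)*3218 = 1000*3218 = 3218000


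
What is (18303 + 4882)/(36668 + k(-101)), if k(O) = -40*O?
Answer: 23185/40708 ≈ 0.56954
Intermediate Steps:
(18303 + 4882)/(36668 + k(-101)) = (18303 + 4882)/(36668 - 40*(-101)) = 23185/(36668 + 4040) = 23185/40708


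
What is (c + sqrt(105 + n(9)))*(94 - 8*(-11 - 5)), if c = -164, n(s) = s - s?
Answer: -36408 + 222*sqrt(105) ≈ -34133.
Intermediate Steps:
n(s) = 0
(c + sqrt(105 + n(9)))*(94 - 8*(-11 - 5)) = (-164 + sqrt(105 + 0))*(94 - 8*(-11 - 5)) = (-164 + sqrt(105))*(94 - 8*(-16)) = (-164 + sqrt(105))*(94 + 128) = (-164 + sqrt(105))*222 = -36408 + 222*sqrt(105)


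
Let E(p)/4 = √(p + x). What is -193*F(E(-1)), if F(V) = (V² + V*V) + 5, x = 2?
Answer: -7141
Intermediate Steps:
E(p) = 4*√(2 + p) (E(p) = 4*√(p + 2) = 4*√(2 + p))
F(V) = 5 + 2*V² (F(V) = (V² + V²) + 5 = 2*V² + 5 = 5 + 2*V²)
-193*F(E(-1)) = -193*(5 + 2*(4*√(2 - 1))²) = -193*(5 + 2*(4*√1)²) = -193*(5 + 2*(4*1)²) = -193*(5 + 2*4²) = -193*(5 + 2*16) = -193*(5 + 32) = -193*37 = -7141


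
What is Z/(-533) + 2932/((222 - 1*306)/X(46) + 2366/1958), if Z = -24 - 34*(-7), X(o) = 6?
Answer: -1532618046/6674759 ≈ -229.61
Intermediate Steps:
Z = 214 (Z = -24 + 238 = 214)
Z/(-533) + 2932/((222 - 1*306)/X(46) + 2366/1958) = 214/(-533) + 2932/((222 - 1*306)/6 + 2366/1958) = 214*(-1/533) + 2932/((222 - 306)*(1/6) + 2366*(1/1958)) = -214/533 + 2932/(-84*1/6 + 1183/979) = -214/533 + 2932/(-14 + 1183/979) = -214/533 + 2932/(-12523/979) = -214/533 + 2932*(-979/12523) = -214/533 - 2870428/12523 = -1532618046/6674759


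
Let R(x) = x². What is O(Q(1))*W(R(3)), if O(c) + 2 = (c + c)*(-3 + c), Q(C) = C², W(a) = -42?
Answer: 252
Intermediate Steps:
O(c) = -2 + 2*c*(-3 + c) (O(c) = -2 + (c + c)*(-3 + c) = -2 + (2*c)*(-3 + c) = -2 + 2*c*(-3 + c))
O(Q(1))*W(R(3)) = (-2 - 6*1² + 2*(1²)²)*(-42) = (-2 - 6*1 + 2*1²)*(-42) = (-2 - 6 + 2*1)*(-42) = (-2 - 6 + 2)*(-42) = -6*(-42) = 252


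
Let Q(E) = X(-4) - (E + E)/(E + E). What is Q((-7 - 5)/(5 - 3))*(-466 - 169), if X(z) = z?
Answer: 3175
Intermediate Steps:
Q(E) = -5 (Q(E) = -4 - (E + E)/(E + E) = -4 - 2*E/(2*E) = -4 - 2*E*1/(2*E) = -4 - 1*1 = -4 - 1 = -5)
Q((-7 - 5)/(5 - 3))*(-466 - 169) = -5*(-466 - 169) = -5*(-635) = 3175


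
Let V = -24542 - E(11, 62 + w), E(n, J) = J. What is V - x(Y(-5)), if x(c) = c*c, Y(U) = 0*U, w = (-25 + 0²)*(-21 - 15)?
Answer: -25504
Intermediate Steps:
w = 900 (w = (-25 + 0)*(-36) = -25*(-36) = 900)
Y(U) = 0
x(c) = c²
V = -25504 (V = -24542 - (62 + 900) = -24542 - 1*962 = -24542 - 962 = -25504)
V - x(Y(-5)) = -25504 - 1*0² = -25504 - 1*0 = -25504 + 0 = -25504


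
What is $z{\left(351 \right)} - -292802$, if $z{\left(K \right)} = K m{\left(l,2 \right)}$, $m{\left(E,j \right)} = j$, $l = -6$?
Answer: $293504$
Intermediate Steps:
$z{\left(K \right)} = 2 K$ ($z{\left(K \right)} = K 2 = 2 K$)
$z{\left(351 \right)} - -292802 = 2 \cdot 351 - -292802 = 702 + 292802 = 293504$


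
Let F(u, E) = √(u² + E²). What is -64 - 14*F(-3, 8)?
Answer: -64 - 14*√73 ≈ -183.62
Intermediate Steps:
F(u, E) = √(E² + u²)
-64 - 14*F(-3, 8) = -64 - 14*√(8² + (-3)²) = -64 - 14*√(64 + 9) = -64 - 14*√73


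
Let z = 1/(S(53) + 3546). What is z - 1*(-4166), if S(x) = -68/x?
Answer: 782666473/187870 ≈ 4166.0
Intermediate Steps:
z = 53/187870 (z = 1/(-68/53 + 3546) = 1/(187870/53) = 53/187870 ≈ 0.00028211)
z - 1*(-4166) = 53/187870 - 1*(-4166) = 53/187870 + 4166 = 782666473/187870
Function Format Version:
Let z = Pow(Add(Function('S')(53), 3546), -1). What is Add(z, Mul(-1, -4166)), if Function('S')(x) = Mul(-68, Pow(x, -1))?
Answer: Rational(782666473, 187870) ≈ 4166.0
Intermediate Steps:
z = Rational(53, 187870) (z = Pow(Add(Mul(-68, Pow(53, -1)), 3546), -1) = Pow(Add(Mul(-68, Rational(1, 53)), 3546), -1) = Pow(Add(Rational(-68, 53), 3546), -1) = Pow(Rational(187870, 53), -1) = Rational(53, 187870) ≈ 0.00028211)
Add(z, Mul(-1, -4166)) = Add(Rational(53, 187870), Mul(-1, -4166)) = Add(Rational(53, 187870), 4166) = Rational(782666473, 187870)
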